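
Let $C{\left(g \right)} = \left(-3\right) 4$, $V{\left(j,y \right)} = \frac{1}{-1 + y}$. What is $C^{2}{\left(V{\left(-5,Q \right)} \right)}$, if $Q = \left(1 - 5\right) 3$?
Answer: $144$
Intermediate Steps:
$Q = -12$ ($Q = \left(-4\right) 3 = -12$)
$C{\left(g \right)} = -12$
$C^{2}{\left(V{\left(-5,Q \right)} \right)} = \left(-12\right)^{2} = 144$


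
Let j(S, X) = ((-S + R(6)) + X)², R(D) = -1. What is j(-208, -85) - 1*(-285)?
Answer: 15169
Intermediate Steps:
j(S, X) = (-1 + X - S)² (j(S, X) = ((-S - 1) + X)² = ((-1 - S) + X)² = (-1 + X - S)²)
j(-208, -85) - 1*(-285) = (1 - 208 - 1*(-85))² - 1*(-285) = (1 - 208 + 85)² + 285 = (-122)² + 285 = 14884 + 285 = 15169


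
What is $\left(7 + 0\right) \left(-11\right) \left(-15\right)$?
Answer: $1155$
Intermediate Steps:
$\left(7 + 0\right) \left(-11\right) \left(-15\right) = 7 \left(-11\right) \left(-15\right) = \left(-77\right) \left(-15\right) = 1155$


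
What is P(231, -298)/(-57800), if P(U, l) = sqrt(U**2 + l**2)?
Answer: -sqrt(142165)/57800 ≈ -0.0065233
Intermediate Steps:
P(231, -298)/(-57800) = sqrt(231**2 + (-298)**2)/(-57800) = sqrt(53361 + 88804)*(-1/57800) = sqrt(142165)*(-1/57800) = -sqrt(142165)/57800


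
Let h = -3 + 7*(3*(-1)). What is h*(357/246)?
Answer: -1428/41 ≈ -34.829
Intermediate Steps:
h = -24 (h = -3 + 7*(-3) = -3 - 21 = -24)
h*(357/246) = -8568/246 = -24*119/82 = -1428/41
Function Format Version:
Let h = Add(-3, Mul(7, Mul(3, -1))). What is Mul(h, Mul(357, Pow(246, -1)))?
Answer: Rational(-1428, 41) ≈ -34.829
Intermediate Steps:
h = -24 (h = Add(-3, Mul(7, -3)) = Add(-3, -21) = -24)
Mul(h, Mul(357, Pow(246, -1))) = Mul(-24, Mul(357, Pow(246, -1))) = Mul(-24, Mul(357, Rational(1, 246))) = Mul(-24, Rational(119, 82)) = Rational(-1428, 41)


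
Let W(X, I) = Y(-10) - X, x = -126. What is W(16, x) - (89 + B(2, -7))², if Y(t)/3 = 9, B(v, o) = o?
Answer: -6713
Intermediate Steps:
Y(t) = 27 (Y(t) = 3*9 = 27)
W(X, I) = 27 - X
W(16, x) - (89 + B(2, -7))² = (27 - 1*16) - (89 - 7)² = (27 - 16) - 1*82² = 11 - 1*6724 = 11 - 6724 = -6713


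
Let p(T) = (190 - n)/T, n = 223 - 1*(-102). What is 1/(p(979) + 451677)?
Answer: 979/442191648 ≈ 2.2140e-6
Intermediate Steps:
n = 325 (n = 223 + 102 = 325)
p(T) = -135/T (p(T) = (190 - 1*325)/T = (190 - 325)/T = -135/T)
1/(p(979) + 451677) = 1/(-135/979 + 451677) = 1/(442191648/979) = 979/442191648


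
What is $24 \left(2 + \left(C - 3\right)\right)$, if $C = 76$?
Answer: $1800$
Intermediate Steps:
$24 \left(2 + \left(C - 3\right)\right) = 24 \left(2 + \left(76 - 3\right)\right) = 24 \left(2 + 73\right) = 24 \cdot 75 = 1800$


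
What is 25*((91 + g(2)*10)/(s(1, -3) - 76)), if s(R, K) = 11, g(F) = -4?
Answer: -255/13 ≈ -19.615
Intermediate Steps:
25*((91 + g(2)*10)/(s(1, -3) - 76)) = 25*((91 - 4*10)/(11 - 76)) = 25*((91 - 40)/(-65)) = 25*(51*(-1/65)) = 25*(-51/65) = -255/13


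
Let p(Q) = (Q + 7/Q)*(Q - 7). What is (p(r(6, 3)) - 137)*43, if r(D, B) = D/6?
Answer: -7955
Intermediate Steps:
r(D, B) = D/6 (r(D, B) = D*(⅙) = D/6)
p(Q) = (-7 + Q)*(Q + 7/Q) (p(Q) = (Q + 7/Q)*(-7 + Q) = (-7 + Q)*(Q + 7/Q))
(p(r(6, 3)) - 137)*43 = ((7 + ((⅙)*6)² - 49/1 - 7*6/6) - 137)*43 = ((7 + 1² - 49/1 - 7*1) - 137)*43 = ((7 + 1 - 49*1 - 7) - 137)*43 = ((7 + 1 - 49 - 7) - 137)*43 = (-48 - 137)*43 = -185*43 = -7955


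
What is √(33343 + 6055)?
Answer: √39398 ≈ 198.49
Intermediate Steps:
√(33343 + 6055) = √39398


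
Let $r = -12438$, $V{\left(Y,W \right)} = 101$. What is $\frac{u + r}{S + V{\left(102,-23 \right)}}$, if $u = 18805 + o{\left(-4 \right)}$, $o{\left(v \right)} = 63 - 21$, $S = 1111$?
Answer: $\frac{6409}{1212} \approx 5.288$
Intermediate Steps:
$o{\left(v \right)} = 42$ ($o{\left(v \right)} = 63 - 21 = 42$)
$u = 18847$ ($u = 18805 + 42 = 18847$)
$\frac{u + r}{S + V{\left(102,-23 \right)}} = \frac{18847 - 12438}{1111 + 101} = \frac{6409}{1212}$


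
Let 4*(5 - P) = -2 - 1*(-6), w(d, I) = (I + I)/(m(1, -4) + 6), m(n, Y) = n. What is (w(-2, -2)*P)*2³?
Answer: -128/7 ≈ -18.286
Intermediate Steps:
w(d, I) = 2*I/7 (w(d, I) = (I + I)/(1 + 6) = (2*I)/7 = (2*I)*(⅐) = 2*I/7)
P = 4 (P = 5 - (-2 - 1*(-6))/4 = 5 - (-2 + 6)/4 = 5 - ¼*4 = 5 - 1 = 4)
(w(-2, -2)*P)*2³ = (((2/7)*(-2))*4)*2³ = -4/7*4*8 = -16/7*8 = -128/7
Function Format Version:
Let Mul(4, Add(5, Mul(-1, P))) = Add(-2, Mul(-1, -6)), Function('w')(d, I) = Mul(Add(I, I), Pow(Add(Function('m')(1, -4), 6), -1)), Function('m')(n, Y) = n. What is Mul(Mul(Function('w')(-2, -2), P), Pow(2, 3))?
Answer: Rational(-128, 7) ≈ -18.286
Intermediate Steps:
Function('w')(d, I) = Mul(Rational(2, 7), I) (Function('w')(d, I) = Mul(Add(I, I), Pow(Add(1, 6), -1)) = Mul(Mul(2, I), Pow(7, -1)) = Mul(Mul(2, I), Rational(1, 7)) = Mul(Rational(2, 7), I))
P = 4 (P = Add(5, Mul(Rational(-1, 4), Add(-2, Mul(-1, -6)))) = Add(5, Mul(Rational(-1, 4), Add(-2, 6))) = Add(5, Mul(Rational(-1, 4), 4)) = Add(5, -1) = 4)
Mul(Mul(Function('w')(-2, -2), P), Pow(2, 3)) = Mul(Mul(Mul(Rational(2, 7), -2), 4), Pow(2, 3)) = Mul(Mul(Rational(-4, 7), 4), 8) = Mul(Rational(-16, 7), 8) = Rational(-128, 7)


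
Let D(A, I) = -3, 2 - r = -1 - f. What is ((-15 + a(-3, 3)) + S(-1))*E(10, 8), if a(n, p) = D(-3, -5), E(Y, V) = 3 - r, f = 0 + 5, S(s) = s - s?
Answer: 90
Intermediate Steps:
S(s) = 0
f = 5
r = 8 (r = 2 - (-1 - 1*5) = 2 - (-1 - 5) = 2 - 1*(-6) = 2 + 6 = 8)
E(Y, V) = -5 (E(Y, V) = 3 - 1*8 = 3 - 8 = -5)
a(n, p) = -3
((-15 + a(-3, 3)) + S(-1))*E(10, 8) = ((-15 - 3) + 0)*(-5) = (-18 + 0)*(-5) = -18*(-5) = 90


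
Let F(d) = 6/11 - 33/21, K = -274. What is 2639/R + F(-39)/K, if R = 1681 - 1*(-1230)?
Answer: 55907591/61416278 ≈ 0.91031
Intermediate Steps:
R = 2911 (R = 1681 + 1230 = 2911)
F(d) = -79/77 (F(d) = 6*(1/11) - 33*1/21 = 6/11 - 11/7 = -79/77)
2639/R + F(-39)/K = 2639/2911 - 79/77/(-274) = 2639*(1/2911) - 79/77*(-1/274) = 2639/2911 + 79/21098 = 55907591/61416278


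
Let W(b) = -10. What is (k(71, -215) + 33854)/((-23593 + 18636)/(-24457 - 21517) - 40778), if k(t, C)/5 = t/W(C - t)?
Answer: -1554771719/1874722815 ≈ -0.82933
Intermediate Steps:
k(t, C) = -t/2 (k(t, C) = 5*(t/(-10)) = 5*(t*(-⅒)) = 5*(-t/10) = -t/2)
(k(71, -215) + 33854)/((-23593 + 18636)/(-24457 - 21517) - 40778) = (-½*71 + 33854)/((-23593 + 18636)/(-24457 - 21517) - 40778) = (-71/2 + 33854)/(-4957/(-45974) - 40778) = 67637/(2*(-4957*(-1/45974) - 40778)) = 67637/(2*(4957/45974 - 40778)) = 67637/(2*(-1874722815/45974)) = (67637/2)*(-45974/1874722815) = -1554771719/1874722815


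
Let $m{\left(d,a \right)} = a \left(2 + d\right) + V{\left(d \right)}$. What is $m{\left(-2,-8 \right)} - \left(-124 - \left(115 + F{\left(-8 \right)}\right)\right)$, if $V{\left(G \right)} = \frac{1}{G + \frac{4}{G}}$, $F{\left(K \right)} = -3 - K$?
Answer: $\frac{975}{4} \approx 243.75$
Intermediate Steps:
$m{\left(d,a \right)} = a \left(2 + d\right) + \frac{d}{4 + d^{2}}$
$m{\left(-2,-8 \right)} - \left(-124 - \left(115 + F{\left(-8 \right)}\right)\right) = \frac{-2 - 8 \left(2 - 2\right) \left(4 + \left(-2\right)^{2}\right)}{4 + \left(-2\right)^{2}} - \left(-124 - \left(115 - -5\right)\right) = \frac{-2 - 0 \left(4 + 4\right)}{4 + 4} - \left(-124 - \left(115 + \left(-3 + 8\right)\right)\right) = \frac{-2 - 0 \cdot 8}{8} - \left(-124 - \left(115 + 5\right)\right) = \frac{-2 + 0}{8} - \left(-124 - 120\right) = \frac{1}{8} \left(-2\right) - \left(-124 - 120\right) = - \frac{1}{4} - -244 = - \frac{1}{4} + 244 = \frac{975}{4}$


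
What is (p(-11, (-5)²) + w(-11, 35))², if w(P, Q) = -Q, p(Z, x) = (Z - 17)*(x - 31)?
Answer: 17689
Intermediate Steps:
p(Z, x) = (-31 + x)*(-17 + Z) (p(Z, x) = (-17 + Z)*(-31 + x) = (-31 + x)*(-17 + Z))
(p(-11, (-5)²) + w(-11, 35))² = ((527 - 31*(-11) - 17*(-5)² - 11*(-5)²) - 1*35)² = ((527 + 341 - 17*25 - 11*25) - 35)² = ((527 + 341 - 425 - 275) - 35)² = (168 - 35)² = 133² = 17689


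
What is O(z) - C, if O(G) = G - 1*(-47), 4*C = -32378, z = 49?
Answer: 16381/2 ≈ 8190.5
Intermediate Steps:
C = -16189/2 (C = (¼)*(-32378) = -16189/2 ≈ -8094.5)
O(G) = 47 + G (O(G) = G + 47 = 47 + G)
O(z) - C = (47 + 49) - 1*(-16189/2) = 96 + 16189/2 = 16381/2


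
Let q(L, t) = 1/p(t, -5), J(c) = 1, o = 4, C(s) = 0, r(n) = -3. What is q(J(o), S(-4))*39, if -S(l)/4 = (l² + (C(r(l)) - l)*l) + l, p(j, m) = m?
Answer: -39/5 ≈ -7.8000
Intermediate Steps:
S(l) = -4*l (S(l) = -4*((l² + (0 - l)*l) + l) = -4*((l² + (-l)*l) + l) = -4*((l² - l²) + l) = -4*(0 + l) = -4*l)
q(L, t) = -⅕ (q(L, t) = 1/(-5) = -⅕)
q(J(o), S(-4))*39 = -⅕*39 = -39/5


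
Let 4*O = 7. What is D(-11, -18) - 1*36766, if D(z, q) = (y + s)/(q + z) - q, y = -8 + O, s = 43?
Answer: -4262915/116 ≈ -36749.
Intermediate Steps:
O = 7/4 (O = (1/4)*7 = 7/4 ≈ 1.7500)
y = -25/4 (y = -8 + 7/4 = -25/4 ≈ -6.2500)
D(z, q) = -q + 147/(4*(q + z)) (D(z, q) = (-25/4 + 43)/(q + z) - q = 147/(4*(q + z)) - q = -q + 147/(4*(q + z)))
D(-11, -18) - 1*36766 = (147/4 - 1*(-18)**2 - 1*(-18)*(-11))/(-18 - 11) - 1*36766 = (147/4 - 1*324 - 198)/(-29) - 36766 = -(147/4 - 324 - 198)/29 - 36766 = -1/29*(-1941/4) - 36766 = 1941/116 - 36766 = -4262915/116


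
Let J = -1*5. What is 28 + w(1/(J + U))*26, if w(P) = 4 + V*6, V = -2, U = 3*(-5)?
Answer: -180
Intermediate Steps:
U = -15
J = -5
w(P) = -8 (w(P) = 4 - 2*6 = 4 - 12 = -8)
28 + w(1/(J + U))*26 = 28 - 8*26 = 28 - 208 = -180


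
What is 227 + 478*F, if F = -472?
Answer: -225389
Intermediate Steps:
227 + 478*F = 227 + 478*(-472) = 227 - 225616 = -225389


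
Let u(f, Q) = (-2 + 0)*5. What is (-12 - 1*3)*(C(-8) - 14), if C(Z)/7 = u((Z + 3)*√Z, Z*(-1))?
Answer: 1260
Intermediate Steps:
u(f, Q) = -10 (u(f, Q) = -2*5 = -10)
C(Z) = -70 (C(Z) = 7*(-10) = -70)
(-12 - 1*3)*(C(-8) - 14) = (-12 - 1*3)*(-70 - 14) = (-12 - 3)*(-84) = -15*(-84) = 1260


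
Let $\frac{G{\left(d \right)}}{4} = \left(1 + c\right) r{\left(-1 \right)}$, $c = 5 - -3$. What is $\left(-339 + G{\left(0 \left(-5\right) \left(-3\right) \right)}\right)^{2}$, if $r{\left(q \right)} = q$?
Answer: $140625$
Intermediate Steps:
$c = 8$ ($c = 5 + 3 = 8$)
$G{\left(d \right)} = -36$ ($G{\left(d \right)} = 4 \left(1 + 8\right) \left(-1\right) = 4 \cdot 9 \left(-1\right) = 4 \left(-9\right) = -36$)
$\left(-339 + G{\left(0 \left(-5\right) \left(-3\right) \right)}\right)^{2} = \left(-339 - 36\right)^{2} = \left(-375\right)^{2} = 140625$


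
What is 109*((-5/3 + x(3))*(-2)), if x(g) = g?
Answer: -872/3 ≈ -290.67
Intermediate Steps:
109*((-5/3 + x(3))*(-2)) = 109*((-5/3 + 3)*(-2)) = 109*((4/3)*(-2)) = 109*(-8/3) = -872/3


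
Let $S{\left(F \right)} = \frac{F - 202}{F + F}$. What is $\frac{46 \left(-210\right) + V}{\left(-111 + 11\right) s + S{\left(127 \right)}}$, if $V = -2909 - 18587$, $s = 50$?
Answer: $\frac{7913624}{1270075} \approx 6.2308$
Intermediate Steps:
$V = -21496$
$S{\left(F \right)} = \frac{-202 + F}{2 F}$
$\frac{46 \left(-210\right) + V}{\left(-111 + 11\right) s + S{\left(127 \right)}} = \frac{46 \left(-210\right) - 21496}{\left(-111 + 11\right) 50 + \frac{-202 + 127}{2 \cdot 127}} = \frac{-9660 - 21496}{\left(-100\right) 50 + \frac{1}{2} \cdot \frac{1}{127} \left(-75\right)} = - \frac{31156}{-5000 - \frac{75}{254}} = - \frac{31156}{- \frac{1270075}{254}} = \left(-31156\right) \left(- \frac{254}{1270075}\right) = \frac{7913624}{1270075}$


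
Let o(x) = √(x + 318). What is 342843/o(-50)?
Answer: 342843*√67/134 ≈ 20942.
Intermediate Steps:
o(x) = √(318 + x)
342843/o(-50) = 342843/(√(318 - 50)) = 342843/(√268) = 342843/((2*√67)) = 342843*(√67/134) = 342843*√67/134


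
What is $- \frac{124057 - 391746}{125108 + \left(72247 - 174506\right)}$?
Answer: $\frac{267689}{22849} \approx 11.716$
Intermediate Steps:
$- \frac{124057 - 391746}{125108 + \left(72247 - 174506\right)} = - \frac{-267689}{125108 - 102259} = - \frac{-267689}{22849} = \left(-1\right) \left(- \frac{267689}{22849}\right) = \frac{267689}{22849}$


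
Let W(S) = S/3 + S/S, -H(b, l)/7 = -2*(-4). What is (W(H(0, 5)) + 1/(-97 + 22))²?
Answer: 195364/625 ≈ 312.58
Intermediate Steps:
H(b, l) = -56 (H(b, l) = -(-14)*(-4) = -7*8 = -56)
W(S) = 1 + S/3 (W(S) = S*(⅓) + 1 = S/3 + 1 = 1 + S/3)
(W(H(0, 5)) + 1/(-97 + 22))² = ((1 + (⅓)*(-56)) + 1/(-97 + 22))² = ((1 - 56/3) + 1/(-75))² = (-53/3 - 1/75)² = (-442/25)² = 195364/625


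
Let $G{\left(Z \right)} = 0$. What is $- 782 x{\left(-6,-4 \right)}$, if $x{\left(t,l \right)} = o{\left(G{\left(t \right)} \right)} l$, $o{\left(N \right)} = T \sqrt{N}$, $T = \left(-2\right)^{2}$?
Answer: $0$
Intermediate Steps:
$T = 4$
$o{\left(N \right)} = 4 \sqrt{N}$
$x{\left(t,l \right)} = 0$ ($x{\left(t,l \right)} = 4 \sqrt{0} l = 4 \cdot 0 l = 0 l = 0$)
$- 782 x{\left(-6,-4 \right)} = \left(-782\right) 0 = 0$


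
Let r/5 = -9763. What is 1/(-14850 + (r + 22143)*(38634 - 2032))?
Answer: -1/976263394 ≈ -1.0243e-9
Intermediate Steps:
r = -48815 (r = 5*(-9763) = -48815)
1/(-14850 + (r + 22143)*(38634 - 2032)) = 1/(-14850 + (-48815 + 22143)*(38634 - 2032)) = 1/(-14850 - 26672*36602) = 1/(-14850 - 976248544) = 1/(-976263394) = -1/976263394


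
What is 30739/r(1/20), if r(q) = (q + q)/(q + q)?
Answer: 30739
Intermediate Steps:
r(q) = 1 (r(q) = (2*q)/((2*q)) = (2*q)*(1/(2*q)) = 1)
30739/r(1/20) = 30739/1 = 30739*1 = 30739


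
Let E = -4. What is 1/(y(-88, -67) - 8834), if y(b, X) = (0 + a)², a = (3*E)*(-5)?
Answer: -1/5234 ≈ -0.00019106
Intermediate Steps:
a = 60 (a = (3*(-4))*(-5) = -12*(-5) = 60)
y(b, X) = 3600 (y(b, X) = (0 + 60)² = 60² = 3600)
1/(y(-88, -67) - 8834) = 1/(3600 - 8834) = 1/(-5234) = -1/5234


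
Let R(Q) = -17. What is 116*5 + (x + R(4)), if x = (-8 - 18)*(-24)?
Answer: 1187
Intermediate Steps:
x = 624 (x = -26*(-24) = 624)
116*5 + (x + R(4)) = 116*5 + (624 - 17) = 580 + 607 = 1187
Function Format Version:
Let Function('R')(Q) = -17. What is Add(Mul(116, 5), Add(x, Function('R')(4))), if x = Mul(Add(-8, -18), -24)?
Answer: 1187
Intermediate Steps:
x = 624 (x = Mul(-26, -24) = 624)
Add(Mul(116, 5), Add(x, Function('R')(4))) = Add(Mul(116, 5), Add(624, -17)) = Add(580, 607) = 1187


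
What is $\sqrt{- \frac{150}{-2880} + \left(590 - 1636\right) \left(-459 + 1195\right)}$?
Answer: $\frac{i \sqrt{443437026}}{24} \approx 877.41 i$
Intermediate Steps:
$\sqrt{- \frac{150}{-2880} + \left(590 - 1636\right) \left(-459 + 1195\right)} = \sqrt{\left(-150\right) \left(- \frac{1}{2880}\right) - 769856} = \sqrt{\frac{5}{96} - 769856} = \sqrt{- \frac{73906171}{96}} = \frac{i \sqrt{443437026}}{24}$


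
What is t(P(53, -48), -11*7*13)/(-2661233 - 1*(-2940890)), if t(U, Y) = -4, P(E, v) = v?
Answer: -4/279657 ≈ -1.4303e-5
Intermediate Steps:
t(P(53, -48), -11*7*13)/(-2661233 - 1*(-2940890)) = -4/(-2661233 - 1*(-2940890)) = -4/(-2661233 + 2940890) = -4/279657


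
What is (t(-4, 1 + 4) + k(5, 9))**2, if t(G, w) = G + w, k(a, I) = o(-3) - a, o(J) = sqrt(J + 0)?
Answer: (4 - I*sqrt(3))**2 ≈ 13.0 - 13.856*I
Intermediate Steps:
o(J) = sqrt(J)
k(a, I) = -a + I*sqrt(3) (k(a, I) = sqrt(-3) - a = I*sqrt(3) - a = -a + I*sqrt(3))
(t(-4, 1 + 4) + k(5, 9))**2 = ((-4 + (1 + 4)) + (-1*5 + I*sqrt(3)))**2 = ((-4 + 5) + (-5 + I*sqrt(3)))**2 = (1 + (-5 + I*sqrt(3)))**2 = (-4 + I*sqrt(3))**2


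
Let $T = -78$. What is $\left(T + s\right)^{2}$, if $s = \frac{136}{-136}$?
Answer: $6241$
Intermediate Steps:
$s = -1$ ($s = 136 \left(- \frac{1}{136}\right) = -1$)
$\left(T + s\right)^{2} = \left(-78 - 1\right)^{2} = \left(-79\right)^{2} = 6241$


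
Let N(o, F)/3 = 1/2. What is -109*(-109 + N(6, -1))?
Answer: 23435/2 ≈ 11718.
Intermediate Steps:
N(o, F) = 3/2
-109*(-109 + N(6, -1)) = -109*(-109 + 3/2) = -109*(-215/2) = 23435/2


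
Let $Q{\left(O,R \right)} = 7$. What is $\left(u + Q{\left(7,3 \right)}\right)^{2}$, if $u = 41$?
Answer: $2304$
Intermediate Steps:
$\left(u + Q{\left(7,3 \right)}\right)^{2} = \left(41 + 7\right)^{2} = 48^{2} = 2304$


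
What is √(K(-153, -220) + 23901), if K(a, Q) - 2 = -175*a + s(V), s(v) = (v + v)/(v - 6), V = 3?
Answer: 2*√12669 ≈ 225.11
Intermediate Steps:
s(v) = 2*v/(-6 + v) (s(v) = (2*v)/(-6 + v) = 2*v/(-6 + v))
K(a, Q) = -175*a (K(a, Q) = 2 + (-175*a + 2*3/(-6 + 3)) = 2 + (-175*a + 2*3/(-3)) = 2 + (-175*a + 2*3*(-⅓)) = 2 + (-175*a - 2) = 2 + (-2 - 175*a) = -175*a)
√(K(-153, -220) + 23901) = √(-175*(-153) + 23901) = √(26775 + 23901) = √50676 = 2*√12669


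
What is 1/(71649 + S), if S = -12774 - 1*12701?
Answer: 1/46174 ≈ 2.1657e-5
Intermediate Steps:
S = -25475 (S = -12774 - 12701 = -25475)
1/(71649 + S) = 1/(71649 - 25475) = 1/46174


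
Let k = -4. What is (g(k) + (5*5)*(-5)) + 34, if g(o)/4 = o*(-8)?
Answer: 37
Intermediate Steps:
g(o) = -32*o (g(o) = 4*(o*(-8)) = 4*(-8*o) = -32*o)
(g(k) + (5*5)*(-5)) + 34 = (-32*(-4) + (5*5)*(-5)) + 34 = (128 + 25*(-5)) + 34 = (128 - 125) + 34 = 3 + 34 = 37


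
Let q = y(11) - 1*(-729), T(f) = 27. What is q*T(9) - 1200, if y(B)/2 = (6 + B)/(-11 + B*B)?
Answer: 1017024/55 ≈ 18491.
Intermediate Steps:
y(B) = 2*(6 + B)/(-11 + B²) (y(B) = 2*((6 + B)/(-11 + B*B)) = 2*((6 + B)/(-11 + B²)) = 2*(6 + B)/(-11 + B²))
q = 40112/55 (q = 2*(6 + 11)/(-11 + 11²) - 1*(-729) = 2*17/(-11 + 121) + 729 = 2*17/110 + 729 = 2*(1/110)*17 + 729 = 17/55 + 729 = 40112/55 ≈ 729.31)
q*T(9) - 1200 = (40112/55)*27 - 1200 = 1083024/55 - 1200 = 1017024/55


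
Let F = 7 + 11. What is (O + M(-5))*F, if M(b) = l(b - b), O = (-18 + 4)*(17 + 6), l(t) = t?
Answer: -5796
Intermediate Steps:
F = 18
O = -322 (O = -14*23 = -322)
M(b) = 0 (M(b) = b - b = 0)
(O + M(-5))*F = (-322 + 0)*18 = -322*18 = -5796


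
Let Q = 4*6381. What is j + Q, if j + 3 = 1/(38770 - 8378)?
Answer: 775634233/30392 ≈ 25521.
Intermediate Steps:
Q = 25524
j = -91175/30392 (j = -3 + 1/(38770 - 8378) = -3 + 1/30392 = -91175/30392 ≈ -3.0000)
j + Q = -91175/30392 + 25524 = 775634233/30392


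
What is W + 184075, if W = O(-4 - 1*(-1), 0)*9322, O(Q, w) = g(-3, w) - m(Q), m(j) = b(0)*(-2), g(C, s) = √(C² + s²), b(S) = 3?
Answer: 267973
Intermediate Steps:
m(j) = -6 (m(j) = 3*(-2) = -6)
O(Q, w) = 6 + √(9 + w²) (O(Q, w) = √((-3)² + w²) - 1*(-6) = √(9 + w²) + 6 = 6 + √(9 + w²))
W = 83898 (W = (6 + √(9 + 0²))*9322 = (6 + √(9 + 0))*9322 = (6 + √9)*9322 = (6 + 3)*9322 = 9*9322 = 83898)
W + 184075 = 83898 + 184075 = 267973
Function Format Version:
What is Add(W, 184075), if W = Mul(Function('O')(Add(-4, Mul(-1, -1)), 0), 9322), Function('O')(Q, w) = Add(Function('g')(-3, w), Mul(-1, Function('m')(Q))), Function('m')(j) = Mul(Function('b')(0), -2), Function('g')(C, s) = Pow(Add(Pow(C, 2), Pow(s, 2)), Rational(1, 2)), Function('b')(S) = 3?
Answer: 267973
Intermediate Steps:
Function('m')(j) = -6 (Function('m')(j) = Mul(3, -2) = -6)
Function('O')(Q, w) = Add(6, Pow(Add(9, Pow(w, 2)), Rational(1, 2))) (Function('O')(Q, w) = Add(Pow(Add(Pow(-3, 2), Pow(w, 2)), Rational(1, 2)), Mul(-1, -6)) = Add(Pow(Add(9, Pow(w, 2)), Rational(1, 2)), 6) = Add(6, Pow(Add(9, Pow(w, 2)), Rational(1, 2))))
W = 83898 (W = Mul(Add(6, Pow(Add(9, Pow(0, 2)), Rational(1, 2))), 9322) = Mul(Add(6, Pow(Add(9, 0), Rational(1, 2))), 9322) = Mul(Add(6, Pow(9, Rational(1, 2))), 9322) = Mul(Add(6, 3), 9322) = Mul(9, 9322) = 83898)
Add(W, 184075) = Add(83898, 184075) = 267973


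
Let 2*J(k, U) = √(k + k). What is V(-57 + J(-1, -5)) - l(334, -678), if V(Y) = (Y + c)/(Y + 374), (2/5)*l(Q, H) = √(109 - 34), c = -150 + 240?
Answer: (√2 - 66*I - 25*√6/2 + 7925*I*√3)/(√2 - 634*I) ≈ -21.547 + 0.0019984*I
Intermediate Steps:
J(k, U) = √2*√k/2 (J(k, U) = √(k + k)/2 = √(2*k)/2 = (√2*√k)/2 = √2*√k/2)
c = 90
l(Q, H) = 25*√3/2 (l(Q, H) = 5*√(109 - 34)/2 = 5*√75/2 = 5*(5*√3)/2 = 25*√3/2)
V(Y) = (90 + Y)/(374 + Y) (V(Y) = (Y + 90)/(Y + 374) = (90 + Y)/(374 + Y))
V(-57 + J(-1, -5)) - l(334, -678) = (90 + (-57 + √2*√(-1)/2))/(374 + (-57 + √2*√(-1)/2)) - 25*√3/2 = (90 + (-57 + √2*I/2))/(374 + (-57 + √2*I/2)) - 25*√3/2 = (90 + (-57 + I*√2/2))/(374 + (-57 + I*√2/2)) - 25*√3/2 = (33 + I*√2/2)/(317 + I*√2/2) - 25*√3/2 = -25*√3/2 + (33 + I*√2/2)/(317 + I*√2/2)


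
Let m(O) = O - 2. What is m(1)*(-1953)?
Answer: 1953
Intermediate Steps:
m(O) = -2 + O
m(1)*(-1953) = (-2 + 1)*(-1953) = -1*(-1953) = 1953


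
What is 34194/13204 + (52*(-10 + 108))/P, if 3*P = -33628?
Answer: 16928805/7929002 ≈ 2.1350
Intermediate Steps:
P = -33628/3 (P = (1/3)*(-33628) = -33628/3 ≈ -11209.)
34194/13204 + (52*(-10 + 108))/P = 34194/13204 + (52*(-10 + 108))/(-33628/3) = 34194*(1/13204) + (52*98)*(-3/33628) = 17097/6602 + 5096*(-3/33628) = 17097/6602 - 546/1201 = 16928805/7929002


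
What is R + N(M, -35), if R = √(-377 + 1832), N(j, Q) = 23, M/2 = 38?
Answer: 23 + √1455 ≈ 61.144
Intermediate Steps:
M = 76 (M = 2*38 = 76)
R = √1455 ≈ 38.144
R + N(M, -35) = √1455 + 23 = 23 + √1455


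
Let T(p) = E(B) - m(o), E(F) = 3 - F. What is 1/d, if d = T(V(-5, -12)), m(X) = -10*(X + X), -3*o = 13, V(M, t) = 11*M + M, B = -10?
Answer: -3/221 ≈ -0.013575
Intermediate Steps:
V(M, t) = 12*M
o = -13/3 (o = -1/3*13 = -13/3 ≈ -4.3333)
m(X) = -20*X
T(p) = -221/3 (T(p) = (3 - 1*(-10)) - (-20)*(-13)/3 = (3 + 10) - 1*260/3 = 13 - 260/3 = -221/3)
d = -221/3 ≈ -73.667
1/d = 1/(-221/3) = -3/221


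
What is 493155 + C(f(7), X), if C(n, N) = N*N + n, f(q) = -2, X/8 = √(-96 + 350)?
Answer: 509409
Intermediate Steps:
X = 8*√254 (X = 8*√(-96 + 350) = 8*√254 ≈ 127.50)
C(n, N) = n + N² (C(n, N) = N² + n = n + N²)
493155 + C(f(7), X) = 493155 + (-2 + (8*√254)²) = 493155 + (-2 + 16256) = 493155 + 16254 = 509409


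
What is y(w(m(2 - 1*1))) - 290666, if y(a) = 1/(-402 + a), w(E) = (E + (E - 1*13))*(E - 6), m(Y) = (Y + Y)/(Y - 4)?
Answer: -801656837/2758 ≈ -2.9067e+5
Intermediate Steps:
m(Y) = 2*Y/(-4 + Y) (m(Y) = (2*Y)/(-4 + Y) = 2*Y/(-4 + Y))
w(E) = (-13 + 2*E)*(-6 + E) (w(E) = (E + (E - 13))*(-6 + E) = (E + (-13 + E))*(-6 + E) = (-13 + 2*E)*(-6 + E))
y(w(m(2 - 1*1))) - 290666 = 1/(-402 + (78 - 50*(2 - 1*1)/(-4 + (2 - 1*1)) + 2*(2*(2 - 1*1)/(-4 + (2 - 1*1)))²)) - 290666 = 1/(-402 + (78 - 50*(2 - 1)/(-4 + (2 - 1)) + 2*(2*(2 - 1)/(-4 + (2 - 1)))²)) - 290666 = 1/(-402 + (78 - 50/(-4 + 1) + 2*(2*1/(-4 + 1))²)) - 290666 = 1/(-402 + (78 - 50/(-3) + 2*(2*1/(-3))²)) - 290666 = 1/(-402 + (78 - 50*(-1)/3 + 2*(2*1*(-⅓))²)) - 290666 = 1/(-402 + (78 - 25*(-⅔) + 2*(-⅔)²)) - 290666 = 1/(-402 + (78 + 50/3 + 2*(4/9))) - 290666 = 1/(-402 + (78 + 50/3 + 8/9)) - 290666 = 1/(-402 + 860/9) - 290666 = 1/(-2758/9) - 290666 = -9/2758 - 290666 = -801656837/2758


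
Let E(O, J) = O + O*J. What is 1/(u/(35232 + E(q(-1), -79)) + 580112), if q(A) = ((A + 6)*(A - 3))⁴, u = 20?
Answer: 3111192/1804839813499 ≈ 1.7238e-6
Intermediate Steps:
q(A) = (-3 + A)⁴*(6 + A)⁴ (q(A) = ((6 + A)*(-3 + A))⁴ = ((-3 + A)*(6 + A))⁴ = (-3 + A)⁴*(6 + A)⁴)
E(O, J) = O + J*O
1/(u/(35232 + E(q(-1), -79)) + 580112) = 1/(20/(35232 + ((-3 - 1)⁴*(6 - 1)⁴)*(1 - 79)) + 580112) = 1/(20/(35232 + ((-4)⁴*5⁴)*(-78)) + 580112) = 1/(20/(35232 + (256*625)*(-78)) + 580112) = 1/(20/(35232 + 160000*(-78)) + 580112) = 1/(20/(35232 - 12480000) + 580112) = 1/(20/(-12444768) + 580112) = 1/(20*(-1/12444768) + 580112) = 1/(-5/3111192 + 580112) = 1/(1804839813499/3111192) = 3111192/1804839813499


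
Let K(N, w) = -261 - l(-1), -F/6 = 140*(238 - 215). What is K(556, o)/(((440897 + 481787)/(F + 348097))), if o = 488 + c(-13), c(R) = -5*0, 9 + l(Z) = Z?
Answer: -82523027/922684 ≈ -89.438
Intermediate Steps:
l(Z) = -9 + Z
c(R) = 0
F = -19320 (F = -840*(238 - 215) = -840*23 = -6*3220 = -19320)
o = 488 (o = 488 + 0 = 488)
K(N, w) = -251 (K(N, w) = -261 - (-9 - 1) = -261 - 1*(-10) = -261 + 10 = -251)
K(556, o)/(((440897 + 481787)/(F + 348097))) = -251*(-19320 + 348097)/(440897 + 481787) = -251/(922684/328777) = -251/(922684*(1/328777)) = -251/922684/328777 = -251*328777/922684 = -82523027/922684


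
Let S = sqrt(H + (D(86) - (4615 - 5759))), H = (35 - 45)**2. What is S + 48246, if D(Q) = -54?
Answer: 48246 + sqrt(1190) ≈ 48281.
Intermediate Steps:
H = 100 (H = (-10)**2 = 100)
S = sqrt(1190) (S = sqrt(100 + (-54 - (4615 - 5759))) = sqrt(100 + (-54 - 1*(-1144))) = sqrt(100 + (-54 + 1144)) = sqrt(100 + 1090) = sqrt(1190) ≈ 34.496)
S + 48246 = sqrt(1190) + 48246 = 48246 + sqrt(1190)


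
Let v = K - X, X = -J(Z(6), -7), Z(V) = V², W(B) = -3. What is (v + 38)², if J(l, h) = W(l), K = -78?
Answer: 1849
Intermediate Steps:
J(l, h) = -3
X = 3 (X = -1*(-3) = 3)
v = -81 (v = -78 - 1*3 = -78 - 3 = -81)
(v + 38)² = (-81 + 38)² = (-43)² = 1849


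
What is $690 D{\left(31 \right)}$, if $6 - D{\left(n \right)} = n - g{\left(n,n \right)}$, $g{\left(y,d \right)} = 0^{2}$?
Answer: $-17250$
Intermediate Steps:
$g{\left(y,d \right)} = 0$
$D{\left(n \right)} = 6 - n$ ($D{\left(n \right)} = 6 - \left(n - 0\right) = 6 - \left(n + 0\right) = 6 - n$)
$690 D{\left(31 \right)} = 690 \left(6 - 31\right) = 690 \left(-25\right) = -17250$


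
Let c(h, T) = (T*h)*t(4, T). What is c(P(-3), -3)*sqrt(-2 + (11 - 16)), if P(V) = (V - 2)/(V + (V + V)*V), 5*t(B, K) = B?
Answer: 4*I*sqrt(7)/5 ≈ 2.1166*I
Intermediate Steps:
t(B, K) = B/5
P(V) = (-2 + V)/(V + 2*V**2) (P(V) = (-2 + V)/(V + (2*V)*V) = (-2 + V)/(V + 2*V**2))
c(h, T) = 4*T*h/5 (c(h, T) = (T*h)*((1/5)*4) = (T*h)*(4/5) = 4*T*h/5)
c(P(-3), -3)*sqrt(-2 + (11 - 16)) = ((4/5)*(-3)*((-2 - 3)/((-3)*(1 + 2*(-3)))))*sqrt(-2 + (11 - 16)) = ((4/5)*(-3)*(-1/3*(-5)/(1 - 6)))*sqrt(-2 - 5) = ((4/5)*(-3)*(-1/3*(-5)/(-5)))*sqrt(-7) = ((4/5)*(-3)*(-1/3*(-1/5)*(-5)))*(I*sqrt(7)) = ((4/5)*(-3)*(-1/3))*(I*sqrt(7)) = 4*(I*sqrt(7))/5 = 4*I*sqrt(7)/5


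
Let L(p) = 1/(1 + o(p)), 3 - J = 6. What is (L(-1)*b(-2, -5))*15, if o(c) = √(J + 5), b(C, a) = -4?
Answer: 60 - 60*√2 ≈ -24.853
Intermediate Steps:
J = -3 (J = 3 - 1*6 = 3 - 6 = -3)
o(c) = √2 (o(c) = √(-3 + 5) = √2)
L(p) = 1/(1 + √2)
(L(-1)*b(-2, -5))*15 = ((-1 + √2)*(-4))*15 = (4 - 4*√2)*15 = 60 - 60*√2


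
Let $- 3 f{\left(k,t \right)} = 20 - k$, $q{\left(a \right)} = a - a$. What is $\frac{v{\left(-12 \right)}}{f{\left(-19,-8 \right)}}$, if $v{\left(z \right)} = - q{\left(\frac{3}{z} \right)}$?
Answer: $0$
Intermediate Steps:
$q{\left(a \right)} = 0$
$f{\left(k,t \right)} = - \frac{20}{3} + \frac{k}{3}$ ($f{\left(k,t \right)} = - \frac{20 - k}{3} = - \frac{20}{3} + \frac{k}{3}$)
$v{\left(z \right)} = 0$ ($v{\left(z \right)} = \left(-1\right) 0 = 0$)
$\frac{v{\left(-12 \right)}}{f{\left(-19,-8 \right)}} = \frac{0}{- \frac{20}{3} + \frac{1}{3} \left(-19\right)} = \frac{0}{- \frac{20}{3} - \frac{19}{3}} = \frac{0}{-13} = 0 \left(- \frac{1}{13}\right) = 0$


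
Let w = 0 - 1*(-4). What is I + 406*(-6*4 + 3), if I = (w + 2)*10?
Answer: -8466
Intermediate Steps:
w = 4 (w = 0 + 4 = 4)
I = 60 (I = (4 + 2)*10 = 6*10 = 60)
I + 406*(-6*4 + 3) = 60 + 406*(-6*4 + 3) = 60 + 406*(-24 + 3) = 60 + 406*(-21) = 60 - 8526 = -8466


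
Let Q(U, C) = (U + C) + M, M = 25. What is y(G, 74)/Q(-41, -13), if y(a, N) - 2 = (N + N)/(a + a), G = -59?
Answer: -44/1711 ≈ -0.025716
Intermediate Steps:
Q(U, C) = 25 + C + U (Q(U, C) = (U + C) + 25 = (C + U) + 25 = 25 + C + U)
y(a, N) = 2 + N/a (y(a, N) = 2 + (N + N)/(a + a) = 2 + (2*N)/((2*a)) = 2 + (2*N)*(1/(2*a)) = 2 + N/a)
y(G, 74)/Q(-41, -13) = (2 + 74/(-59))/(25 - 13 - 41) = (2 + 74*(-1/59))/(-29) = (2 - 74/59)*(-1/29) = (44/59)*(-1/29) = -44/1711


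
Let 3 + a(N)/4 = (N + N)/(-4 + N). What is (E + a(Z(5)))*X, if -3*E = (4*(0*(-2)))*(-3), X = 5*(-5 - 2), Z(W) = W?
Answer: -980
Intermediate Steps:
X = -35 (X = 5*(-7) = -35)
a(N) = -12 + 8*N/(-4 + N) (a(N) = -12 + 4*((N + N)/(-4 + N)) = -12 + 4*((2*N)/(-4 + N)) = -12 + 4*(2*N/(-4 + N)) = -12 + 8*N/(-4 + N))
E = 0 (E = -4*(0*(-2))*(-3)/3 = -4*0*(-3)/3 = -0*(-3) = -⅓*0 = 0)
(E + a(Z(5)))*X = (0 + 4*(12 - 1*5)/(-4 + 5))*(-35) = (0 + 4*(12 - 5)/1)*(-35) = (0 + 4*1*7)*(-35) = (0 + 28)*(-35) = 28*(-35) = -980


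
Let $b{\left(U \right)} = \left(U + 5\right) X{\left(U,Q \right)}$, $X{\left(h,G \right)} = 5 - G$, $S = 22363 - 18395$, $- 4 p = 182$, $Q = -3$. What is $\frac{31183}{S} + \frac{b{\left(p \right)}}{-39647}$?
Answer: $\frac{1237598033}{157319296} \approx 7.8668$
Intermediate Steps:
$p = - \frac{91}{2}$ ($p = \left(- \frac{1}{4}\right) 182 = - \frac{91}{2} \approx -45.5$)
$S = 3968$ ($S = 22363 - 18395 = 3968$)
$b{\left(U \right)} = 40 + 8 U$ ($b{\left(U \right)} = \left(U + 5\right) \left(5 - -3\right) = \left(5 + U\right) \left(5 + 3\right) = \left(5 + U\right) 8 = 40 + 8 U$)
$\frac{31183}{S} + \frac{b{\left(p \right)}}{-39647} = \frac{31183}{3968} + \frac{40 + 8 \left(- \frac{91}{2}\right)}{-39647} = 31183 \cdot \frac{1}{3968} + \left(40 - 364\right) \left(- \frac{1}{39647}\right) = \frac{31183}{3968} - - \frac{324}{39647} = \frac{31183}{3968} + \frac{324}{39647} = \frac{1237598033}{157319296}$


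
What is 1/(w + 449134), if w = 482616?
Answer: 1/931750 ≈ 1.0732e-6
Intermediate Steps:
1/(w + 449134) = 1/(482616 + 449134) = 1/931750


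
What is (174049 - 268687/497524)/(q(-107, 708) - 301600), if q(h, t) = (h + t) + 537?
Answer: -28864428663/49829018696 ≈ -0.57927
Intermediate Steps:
q(h, t) = 537 + h + t
(174049 - 268687/497524)/(q(-107, 708) - 301600) = (174049 - 268687/497524)/((537 - 107 + 708) - 301600) = (174049 - 268687*1/497524)/(1138 - 301600) = (174049 - 268687/497524)/(-300462) = (86593285989/497524)*(-1/300462) = -28864428663/49829018696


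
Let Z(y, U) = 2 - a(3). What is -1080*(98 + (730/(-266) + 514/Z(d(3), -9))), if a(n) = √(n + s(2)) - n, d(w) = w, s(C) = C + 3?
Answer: -601757640/2261 - 1110240*√2/17 ≈ -3.5851e+5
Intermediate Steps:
s(C) = 3 + C
a(n) = √(5 + n) - n (a(n) = √(n + (3 + 2)) - n = √(n + 5) - n = √(5 + n) - n)
Z(y, U) = 5 - 2*√2 (Z(y, U) = 2 - (√(5 + 3) - 1*3) = 2 - (√8 - 3) = 2 - (2*√2 - 3) = 2 - (-3 + 2*√2) = 2 + (3 - 2*√2) = 5 - 2*√2)
-1080*(98 + (730/(-266) + 514/Z(d(3), -9))) = -1080*(98 + (730/(-266) + 514/(5 - 2*√2))) = -1080*(98 + (730*(-1/266) + 514/(5 - 2*√2))) = -1080*(98 + (-365/133 + 514/(5 - 2*√2))) = -1080*(12669/133 + 514/(5 - 2*√2)) = -13682520/133 - 555120/(5 - 2*√2)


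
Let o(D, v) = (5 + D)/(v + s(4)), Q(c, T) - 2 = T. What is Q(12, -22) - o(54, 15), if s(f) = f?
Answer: -439/19 ≈ -23.105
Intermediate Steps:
Q(c, T) = 2 + T
o(D, v) = (5 + D)/(4 + v) (o(D, v) = (5 + D)/(v + 4) = (5 + D)/(4 + v))
Q(12, -22) - o(54, 15) = (2 - 22) - (5 + 54)/(4 + 15) = -20 - 59/19 = -439/19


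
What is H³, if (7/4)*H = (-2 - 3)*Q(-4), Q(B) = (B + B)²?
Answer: -2097152000/343 ≈ -6.1141e+6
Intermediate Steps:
Q(B) = 4*B² (Q(B) = (2*B)² = 4*B²)
H = -1280/7 (H = 4*((-2 - 3)*(4*(-4)²))/7 = 4*(-20*16)/7 = 4*(-5*64)/7 = (4/7)*(-320) = -1280/7 ≈ -182.86)
H³ = (-1280/7)³ = -2097152000/343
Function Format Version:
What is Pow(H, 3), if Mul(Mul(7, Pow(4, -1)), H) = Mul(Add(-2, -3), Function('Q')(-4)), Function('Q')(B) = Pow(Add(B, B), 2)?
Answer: Rational(-2097152000, 343) ≈ -6.1141e+6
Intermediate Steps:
Function('Q')(B) = Mul(4, Pow(B, 2)) (Function('Q')(B) = Pow(Mul(2, B), 2) = Mul(4, Pow(B, 2)))
H = Rational(-1280, 7) (H = Mul(Rational(4, 7), Mul(Add(-2, -3), Mul(4, Pow(-4, 2)))) = Mul(Rational(4, 7), Mul(-5, Mul(4, 16))) = Mul(Rational(4, 7), Mul(-5, 64)) = Mul(Rational(4, 7), -320) = Rational(-1280, 7) ≈ -182.86)
Pow(H, 3) = Pow(Rational(-1280, 7), 3) = Rational(-2097152000, 343)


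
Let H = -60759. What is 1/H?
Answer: -1/60759 ≈ -1.6458e-5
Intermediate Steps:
1/H = 1/(-60759) = -1/60759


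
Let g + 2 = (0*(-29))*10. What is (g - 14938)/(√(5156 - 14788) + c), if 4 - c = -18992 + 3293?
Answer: -78200940/82197947 + 19920*I*√602/82197947 ≈ -0.95137 + 0.005946*I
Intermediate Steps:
c = 15703 (c = 4 - (-18992 + 3293) = 4 - 1*(-15699) = 4 + 15699 = 15703)
g = -2 (g = -2 + (0*(-29))*10 = -2 + 0*10 = -2 + 0 = -2)
(g - 14938)/(√(5156 - 14788) + c) = (-2 - 14938)/(√(5156 - 14788) + 15703) = -14940/(√(-9632) + 15703) = -14940/(4*I*√602 + 15703) = -14940/(15703 + 4*I*√602)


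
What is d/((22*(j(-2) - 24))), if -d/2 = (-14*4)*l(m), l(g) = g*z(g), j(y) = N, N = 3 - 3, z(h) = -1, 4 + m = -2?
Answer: -14/11 ≈ -1.2727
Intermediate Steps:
m = -6 (m = -4 - 2 = -6)
N = 0
j(y) = 0
l(g) = -g (l(g) = g*(-1) = -g)
d = 672 (d = -2*(-14*4)*(-1*(-6)) = -(-112)*6 = -2*(-336) = 672)
d/((22*(j(-2) - 24))) = 672/((22*(0 - 24))) = 672/((22*(-24))) = 672/(-528) = 672*(-1/528) = -14/11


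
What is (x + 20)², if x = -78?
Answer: 3364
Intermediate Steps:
(x + 20)² = (-78 + 20)² = (-58)² = 3364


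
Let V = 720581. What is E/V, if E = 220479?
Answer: 220479/720581 ≈ 0.30597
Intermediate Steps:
E/V = 220479/720581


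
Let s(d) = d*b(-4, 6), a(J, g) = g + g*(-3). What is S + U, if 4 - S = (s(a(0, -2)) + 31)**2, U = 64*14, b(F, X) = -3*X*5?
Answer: -107341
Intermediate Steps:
b(F, X) = -15*X
a(J, g) = -2*g (a(J, g) = g - 3*g = -2*g)
U = 896
s(d) = -90*d (s(d) = d*(-15*6) = d*(-90) = -90*d)
S = -108237 (S = 4 - (-(-180)*(-2) + 31)**2 = 4 - (-90*4 + 31)**2 = 4 - (-360 + 31)**2 = 4 - 1*(-329)**2 = 4 - 1*108241 = 4 - 108241 = -108237)
S + U = -108237 + 896 = -107341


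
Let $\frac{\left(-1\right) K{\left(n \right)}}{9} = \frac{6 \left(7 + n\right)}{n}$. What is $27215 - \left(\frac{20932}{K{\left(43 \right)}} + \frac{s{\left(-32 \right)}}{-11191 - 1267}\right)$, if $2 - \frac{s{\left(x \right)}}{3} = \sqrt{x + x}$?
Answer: $\frac{115829154001}{4204575} - \frac{12 i}{6229} \approx 27548.0 - 0.0019265 i$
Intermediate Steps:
$K{\left(n \right)} = - \frac{9 \left(42 + 6 n\right)}{n}$ ($K{\left(n \right)} = - 9 \frac{6 \left(7 + n\right)}{n} = - 9 \frac{42 + 6 n}{n} = - \frac{9 \left(42 + 6 n\right)}{n}$)
$s{\left(x \right)} = 6 - 3 \sqrt{2} \sqrt{x}$ ($s{\left(x \right)} = 6 - 3 \sqrt{x + x} = 6 - 3 \sqrt{2 x} = 6 - 3 \sqrt{2} \sqrt{x}$)
$27215 - \left(\frac{20932}{K{\left(43 \right)}} + \frac{s{\left(-32 \right)}}{-11191 - 1267}\right) = 27215 - \left(\frac{20932}{-54 - \frac{378}{43}} + \frac{6 - 3 \sqrt{2} \sqrt{-32}}{-11191 - 1267}\right) = 27215 - \left(\frac{20932}{-54 - \frac{378}{43}} + \frac{6 - 3 \sqrt{2} \cdot 4 i \sqrt{2}}{-12458}\right) = 27215 - \left(\frac{20932}{-54 - \frac{378}{43}} + \left(6 - 24 i\right) \left(- \frac{1}{12458}\right)\right) = 27215 - \left(\frac{20932}{- \frac{2700}{43}} - \left(\frac{3}{6229} - \frac{12 i}{6229}\right)\right) = 27215 - \left(20932 \left(- \frac{43}{2700}\right) - \left(\frac{3}{6229} - \frac{12 i}{6229}\right)\right) = 27215 - \left(- \frac{225019}{675} - \left(\frac{3}{6229} - \frac{12 i}{6229}\right)\right) = 27215 - \left(- \frac{1401645376}{4204575} + \frac{12 i}{6229}\right) = 27215 + \left(\frac{1401645376}{4204575} - \frac{12 i}{6229}\right) = \frac{115829154001}{4204575} - \frac{12 i}{6229}$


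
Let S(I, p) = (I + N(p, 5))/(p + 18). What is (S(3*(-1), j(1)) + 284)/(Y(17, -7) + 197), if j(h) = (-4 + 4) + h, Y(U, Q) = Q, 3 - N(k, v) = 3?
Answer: 5393/3610 ≈ 1.4939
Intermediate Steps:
N(k, v) = 0 (N(k, v) = 3 - 1*3 = 3 - 3 = 0)
j(h) = h (j(h) = 0 + h = h)
S(I, p) = I/(18 + p) (S(I, p) = (I + 0)/(p + 18) = I/(18 + p))
(S(3*(-1), j(1)) + 284)/(Y(17, -7) + 197) = ((3*(-1))/(18 + 1) + 284)/(-7 + 197) = (-3/19 + 284)/190 = (-3*1/19 + 284)*(1/190) = (-3/19 + 284)*(1/190) = (5393/19)*(1/190) = 5393/3610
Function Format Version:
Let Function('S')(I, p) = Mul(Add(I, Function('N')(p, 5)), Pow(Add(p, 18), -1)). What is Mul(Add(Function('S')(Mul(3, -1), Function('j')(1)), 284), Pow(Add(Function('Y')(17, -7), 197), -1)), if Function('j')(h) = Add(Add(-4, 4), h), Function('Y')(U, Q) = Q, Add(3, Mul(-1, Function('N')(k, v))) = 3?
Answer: Rational(5393, 3610) ≈ 1.4939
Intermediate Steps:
Function('N')(k, v) = 0 (Function('N')(k, v) = Add(3, Mul(-1, 3)) = Add(3, -3) = 0)
Function('j')(h) = h (Function('j')(h) = Add(0, h) = h)
Function('S')(I, p) = Mul(I, Pow(Add(18, p), -1)) (Function('S')(I, p) = Mul(Add(I, 0), Pow(Add(p, 18), -1)) = Mul(I, Pow(Add(18, p), -1)))
Mul(Add(Function('S')(Mul(3, -1), Function('j')(1)), 284), Pow(Add(Function('Y')(17, -7), 197), -1)) = Mul(Add(Mul(Mul(3, -1), Pow(Add(18, 1), -1)), 284), Pow(Add(-7, 197), -1)) = Mul(Add(Mul(-3, Pow(19, -1)), 284), Pow(190, -1)) = Mul(Add(Mul(-3, Rational(1, 19)), 284), Rational(1, 190)) = Mul(Add(Rational(-3, 19), 284), Rational(1, 190)) = Mul(Rational(5393, 19), Rational(1, 190)) = Rational(5393, 3610)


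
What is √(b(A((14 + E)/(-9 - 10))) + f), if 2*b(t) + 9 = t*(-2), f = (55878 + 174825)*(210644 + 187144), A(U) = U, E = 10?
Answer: √132517157883342/38 ≈ 3.0294e+5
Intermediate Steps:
f = 91770884964 (f = 230703*397788 = 91770884964)
b(t) = -9/2 - t (b(t) = -9/2 + (t*(-2))/2 = -9/2 + (-2*t)/2 = -9/2 - t)
√(b(A((14 + E)/(-9 - 10))) + f) = √((-9/2 - (14 + 10)/(-9 - 10)) + 91770884964) = √((-9/2 - 24/(-19)) + 91770884964) = √((-9/2 - 24*(-1)/19) + 91770884964) = √((-9/2 - 1*(-24/19)) + 91770884964) = √((-9/2 + 24/19) + 91770884964) = √(-123/38 + 91770884964) = √(3487293628509/38) = √132517157883342/38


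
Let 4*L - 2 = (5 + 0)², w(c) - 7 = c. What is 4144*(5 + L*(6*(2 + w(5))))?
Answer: 2370368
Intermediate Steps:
w(c) = 7 + c
L = 27/4 (L = ½ + (5 + 0)²/4 = ½ + (¼)*5² = ½ + (¼)*25 = ½ + 25/4 = 27/4 ≈ 6.7500)
4144*(5 + L*(6*(2 + w(5)))) = 4144*(5 + 27*(6*(2 + (7 + 5)))/4) = 4144*(5 + 27*(6*(2 + 12))/4) = 4144*(5 + 27*(6*14)/4) = 4144*(5 + (27/4)*84) = 4144*(5 + 567) = 4144*572 = 2370368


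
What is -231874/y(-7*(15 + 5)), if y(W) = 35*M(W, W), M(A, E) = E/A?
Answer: -231874/35 ≈ -6625.0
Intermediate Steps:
y(W) = 35 (y(W) = 35*(W/W) = 35*1 = 35)
-231874/y(-7*(15 + 5)) = -231874/35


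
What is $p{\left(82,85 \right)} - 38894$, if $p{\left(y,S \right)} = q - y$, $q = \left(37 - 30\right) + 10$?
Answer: $-38959$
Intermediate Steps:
$q = 17$ ($q = 7 + 10 = 17$)
$p{\left(y,S \right)} = 17 - y$
$p{\left(82,85 \right)} - 38894 = \left(17 - 82\right) - 38894 = -65 - 38894 = -38959$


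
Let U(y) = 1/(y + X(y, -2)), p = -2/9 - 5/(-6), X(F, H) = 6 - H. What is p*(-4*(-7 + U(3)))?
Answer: 152/9 ≈ 16.889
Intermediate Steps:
p = 11/18 (p = -2*⅑ - 5*(-⅙) = -2/9 + ⅚ = 11/18 ≈ 0.61111)
U(y) = 1/(8 + y) (U(y) = 1/(y + (6 - 1*(-2))) = 1/(y + (6 + 2)) = 1/(y + 8) = 1/(8 + y))
p*(-4*(-7 + U(3))) = 11*(-4*(-7 + 1/(8 + 3)))/18 = 11*(-4*(-7 + 1/11))/18 = 11*(-4*(-76/11))/18 = (11/18)*(304/11) = 152/9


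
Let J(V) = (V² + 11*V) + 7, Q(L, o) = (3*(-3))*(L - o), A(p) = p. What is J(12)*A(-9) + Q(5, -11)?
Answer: -2691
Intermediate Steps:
Q(L, o) = -9*L + 9*o (Q(L, o) = -9*(L - o) = -9*L + 9*o)
J(V) = 7 + V² + 11*V
J(12)*A(-9) + Q(5, -11) = (7 + 12² + 11*12)*(-9) + (-9*5 + 9*(-11)) = (7 + 144 + 132)*(-9) + (-45 - 99) = 283*(-9) - 144 = -2547 - 144 = -2691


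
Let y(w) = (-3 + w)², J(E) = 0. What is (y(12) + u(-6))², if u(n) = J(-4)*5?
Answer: 6561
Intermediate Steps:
u(n) = 0 (u(n) = 0*5 = 0)
(y(12) + u(-6))² = ((-3 + 12)² + 0)² = (9² + 0)² = (81 + 0)² = 81² = 6561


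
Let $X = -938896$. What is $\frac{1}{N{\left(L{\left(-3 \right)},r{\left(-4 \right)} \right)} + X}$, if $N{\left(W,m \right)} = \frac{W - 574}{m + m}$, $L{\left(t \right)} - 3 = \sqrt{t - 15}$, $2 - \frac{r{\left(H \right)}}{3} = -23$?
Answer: $- \frac{21125245650}{19834489056570859} - \frac{450 i \sqrt{2}}{19834489056570859} \approx -1.0651 \cdot 10^{-6} - 3.2085 \cdot 10^{-14} i$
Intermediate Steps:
$r{\left(H \right)} = 75$ ($r{\left(H \right)} = 6 - -69 = 6 + 69 = 75$)
$L{\left(t \right)} = 3 + \sqrt{-15 + t}$ ($L{\left(t \right)} = 3 + \sqrt{t - 15} = 3 + \sqrt{-15 + t}$)
$N{\left(W,m \right)} = \frac{-574 + W}{2 m}$
$\frac{1}{N{\left(L{\left(-3 \right)},r{\left(-4 \right)} \right)} + X} = \frac{1}{\frac{-574 + \left(3 + \sqrt{-15 - 3}\right)}{2 \cdot 75} - 938896} = \frac{1}{\frac{1}{2} \cdot \frac{1}{75} \left(-574 + \left(3 + \sqrt{-18}\right)\right) - 938896} = \frac{1}{\frac{1}{2} \cdot \frac{1}{75} \left(-574 + \left(3 + 3 i \sqrt{2}\right)\right) - 938896} = \frac{1}{\frac{1}{2} \cdot \frac{1}{75} \left(-571 + 3 i \sqrt{2}\right) - 938896} = \frac{1}{\left(- \frac{571}{150} + \frac{i \sqrt{2}}{50}\right) - 938896} = \frac{1}{- \frac{140834971}{150} + \frac{i \sqrt{2}}{50}}$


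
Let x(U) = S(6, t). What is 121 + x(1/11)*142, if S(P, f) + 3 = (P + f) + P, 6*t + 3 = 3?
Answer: 1399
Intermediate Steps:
t = 0 (t = -½ + (⅙)*3 = -½ + ½ = 0)
S(P, f) = -3 + f + 2*P (S(P, f) = -3 + ((P + f) + P) = -3 + (f + 2*P) = -3 + f + 2*P)
x(U) = 9 (x(U) = -3 + 0 + 2*6 = -3 + 0 + 12 = 9)
121 + x(1/11)*142 = 121 + 9*142 = 121 + 1278 = 1399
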